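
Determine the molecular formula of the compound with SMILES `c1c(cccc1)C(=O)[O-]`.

Heavy atoms from the SMILES: 7 C, 2 O.
Implicit hydrogens by atom environment:
  5 × C (aromatic): 1 H each → 5
  1 × C (aromatic): no H
  1 × C: no H
  1 × O: no H
  1 × O (charge -1): no H
  Total hydrogens = 5.
Net charge -1.
Molecular formula: C7H5O2-

C7H5O2-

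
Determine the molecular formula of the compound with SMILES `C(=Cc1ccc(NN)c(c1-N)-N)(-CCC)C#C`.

C13H18N4

Heavy atoms from the SMILES: 13 C, 4 N.
Implicit hydrogens by atom environment:
  4 × C (aromatic): no H
  3 × N: 2 H each → 6
  2 × C: 2 H each → 4
  2 × C (aromatic): 1 H each → 2
  2 × C: 1 H each → 2
  2 × C: no H
  1 × C: 3 H
  1 × N: 1 H
  Total hydrogens = 18.
Molecular formula: C13H18N4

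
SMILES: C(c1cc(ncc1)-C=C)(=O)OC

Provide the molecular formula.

C9H9NO2

Heavy atoms from the SMILES: 9 C, 1 N, 2 O.
Implicit hydrogens by atom environment:
  3 × C (aromatic): 1 H each → 3
  2 × C (aromatic): no H
  2 × O: no H
  1 × C: 3 H
  1 × C: 2 H
  1 × C: 1 H
  1 × C: no H
  1 × N (aromatic): no H
  Total hydrogens = 9.
Molecular formula: C9H9NO2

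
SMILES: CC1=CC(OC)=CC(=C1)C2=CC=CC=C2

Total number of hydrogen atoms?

Hydrogens are implicit in SMILES; fill each atom to its normal valence:
  8 × C (aromatic): 1 H each → 8
  4 × C (aromatic): no H
  2 × C: 3 H each → 6
  1 × O: no H
  Total hydrogens = 14.

14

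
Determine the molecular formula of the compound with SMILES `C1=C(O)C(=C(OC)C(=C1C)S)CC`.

C10H14O2S

Heavy atoms from the SMILES: 10 C, 2 O, 1 S.
Implicit hydrogens by atom environment:
  5 × C (aromatic): no H
  3 × C: 3 H each → 9
  1 × C: 2 H
  1 × C (aromatic): 1 H
  1 × O: 1 H
  1 × O: no H
  1 × S: 1 H
  Total hydrogens = 14.
Molecular formula: C10H14O2S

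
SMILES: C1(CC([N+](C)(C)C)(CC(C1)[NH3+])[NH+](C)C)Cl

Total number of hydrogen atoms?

Hydrogens are implicit in SMILES; fill each atom to its normal valence:
  5 × C: 3 H each → 15
  3 × C: 2 H each → 6
  2 × C: 1 H each → 2
  1 × C: no H
  1 × Cl: no H
  1 × N (charge +1): 3 H
  1 × N (charge +1): 1 H
  1 × N (charge +1): no H
  Total hydrogens = 27.

27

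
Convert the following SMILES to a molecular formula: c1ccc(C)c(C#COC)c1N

C10H11NO

Heavy atoms from the SMILES: 10 C, 1 N, 1 O.
Implicit hydrogens by atom environment:
  3 × C (aromatic): 1 H each → 3
  3 × C (aromatic): no H
  2 × C: 3 H each → 6
  2 × C: no H
  1 × N: 2 H
  1 × O: no H
  Total hydrogens = 11.
Molecular formula: C10H11NO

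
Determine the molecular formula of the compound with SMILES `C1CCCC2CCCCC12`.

C10H18

Heavy atoms from the SMILES: 10 C.
Implicit hydrogens by atom environment:
  8 × C: 2 H each → 16
  2 × C: 1 H each → 2
  Total hydrogens = 18.
Molecular formula: C10H18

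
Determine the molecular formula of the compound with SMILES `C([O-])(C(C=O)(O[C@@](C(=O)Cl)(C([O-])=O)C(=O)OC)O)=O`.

Heavy atoms from the SMILES: 8 C, 1 Cl, 10 O.
Implicit hydrogens by atom environment:
  7 × O: no H
  6 × C: no H
  2 × O (charge -1): no H
  1 × C: 3 H
  1 × C: 1 H
  1 × Cl: no H
  1 × O: 1 H
  Total hydrogens = 5.
Net charge -2.
Molecular formula: [C8H5ClO10]2-

[C8H5ClO10]2-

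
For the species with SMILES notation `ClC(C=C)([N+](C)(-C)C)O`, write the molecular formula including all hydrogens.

Heavy atoms from the SMILES: 6 C, 1 Cl, 1 N, 1 O.
Implicit hydrogens by atom environment:
  3 × C: 3 H each → 9
  1 × C: 2 H
  1 × C: 1 H
  1 × C: no H
  1 × Cl: no H
  1 × N (charge +1): no H
  1 × O: 1 H
  Total hydrogens = 13.
Net charge +1.
Molecular formula: C6H13ClNO+

C6H13ClNO+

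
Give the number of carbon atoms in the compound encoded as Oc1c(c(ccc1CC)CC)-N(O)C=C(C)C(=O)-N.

The symbol for carbon appears 14 times in the SMILES. Lowercase c denotes aromatic carbon and counts toward C.

14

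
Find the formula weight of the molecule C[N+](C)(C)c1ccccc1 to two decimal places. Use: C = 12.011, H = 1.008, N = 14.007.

136.22

Molecular formula: C9H14N+.
M = 9×12.011 + 14×1.008 + 1×14.007 = 136.22 g/mol.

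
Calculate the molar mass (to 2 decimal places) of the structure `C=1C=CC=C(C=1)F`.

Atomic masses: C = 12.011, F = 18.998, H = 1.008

Molecular formula: C6H5F.
M = 6×12.011 + 1×18.998 + 5×1.008 = 96.10 g/mol.

96.10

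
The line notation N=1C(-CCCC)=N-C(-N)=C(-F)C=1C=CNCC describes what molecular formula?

C12H19FN4

Heavy atoms from the SMILES: 12 C, 1 F, 4 N.
Implicit hydrogens by atom environment:
  4 × C: 2 H each → 8
  4 × C (aromatic): no H
  2 × C: 3 H each → 6
  2 × C: 1 H each → 2
  2 × N (aromatic): no H
  1 × F: no H
  1 × N: 2 H
  1 × N: 1 H
  Total hydrogens = 19.
Molecular formula: C12H19FN4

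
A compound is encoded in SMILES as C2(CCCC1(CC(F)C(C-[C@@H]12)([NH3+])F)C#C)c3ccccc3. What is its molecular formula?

C18H22F2N+

Heavy atoms from the SMILES: 18 C, 2 F, 1 N.
Implicit hydrogens by atom environment:
  5 × C: 2 H each → 10
  5 × C (aromatic): 1 H each → 5
  4 × C: 1 H each → 4
  3 × C: no H
  2 × F: no H
  1 × C (aromatic): no H
  1 × N (charge +1): 3 H
  Total hydrogens = 22.
Net charge +1.
Molecular formula: C18H22F2N+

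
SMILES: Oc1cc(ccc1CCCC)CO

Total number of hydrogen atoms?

Hydrogens are implicit in SMILES; fill each atom to its normal valence:
  4 × C: 2 H each → 8
  3 × C (aromatic): 1 H each → 3
  3 × C (aromatic): no H
  2 × O: 1 H each → 2
  1 × C: 3 H
  Total hydrogens = 16.

16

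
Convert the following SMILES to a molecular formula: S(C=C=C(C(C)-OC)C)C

Heavy atoms from the SMILES: 8 C, 1 O, 1 S.
Implicit hydrogens by atom environment:
  4 × C: 3 H each → 12
  2 × C: 1 H each → 2
  2 × C: no H
  1 × O: no H
  1 × S: no H
  Total hydrogens = 14.
Molecular formula: C8H14OS

C8H14OS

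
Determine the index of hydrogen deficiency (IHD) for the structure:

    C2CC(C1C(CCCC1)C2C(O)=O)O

Molecular formula from the SMILES: C11H18O3.
DoU = (2C + 2 + N − H − X)/2 = (2·11 + 2 + 0 − 18 − 0)/2 = 6/2 = 3.
(Structurally: 2 ring(s) + 1 π bond(s) = 3.)

3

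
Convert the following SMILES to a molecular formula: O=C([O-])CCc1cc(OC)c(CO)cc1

C11H13O4-

Heavy atoms from the SMILES: 11 C, 4 O.
Implicit hydrogens by atom environment:
  3 × C: 2 H each → 6
  3 × C (aromatic): 1 H each → 3
  3 × C (aromatic): no H
  2 × O: no H
  1 × C: 3 H
  1 × C: no H
  1 × O: 1 H
  1 × O (charge -1): no H
  Total hydrogens = 13.
Net charge -1.
Molecular formula: C11H13O4-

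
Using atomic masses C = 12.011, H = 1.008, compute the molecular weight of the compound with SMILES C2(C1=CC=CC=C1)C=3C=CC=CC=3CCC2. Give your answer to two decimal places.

Molecular formula: C16H16.
M = 16×12.011 + 16×1.008 = 208.30 g/mol.

208.30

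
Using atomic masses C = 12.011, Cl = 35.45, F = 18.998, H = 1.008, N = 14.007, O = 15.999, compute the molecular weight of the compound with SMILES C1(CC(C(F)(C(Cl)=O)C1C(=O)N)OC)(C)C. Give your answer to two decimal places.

251.68

Molecular formula: C10H15ClFNO3.
M = 10×12.011 + 1×35.45 + 1×18.998 + 15×1.008 + 1×14.007 + 3×15.999 = 251.68 g/mol.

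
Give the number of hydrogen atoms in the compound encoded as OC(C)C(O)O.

Hydrogens are implicit in SMILES; fill each atom to its normal valence:
  3 × O: 1 H each → 3
  2 × C: 1 H each → 2
  1 × C: 3 H
  Total hydrogens = 8.

8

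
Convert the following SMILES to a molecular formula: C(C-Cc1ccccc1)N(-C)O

Heavy atoms from the SMILES: 10 C, 1 N, 1 O.
Implicit hydrogens by atom environment:
  5 × C (aromatic): 1 H each → 5
  3 × C: 2 H each → 6
  1 × C: 3 H
  1 × C (aromatic): no H
  1 × N: no H
  1 × O: 1 H
  Total hydrogens = 15.
Molecular formula: C10H15NO

C10H15NO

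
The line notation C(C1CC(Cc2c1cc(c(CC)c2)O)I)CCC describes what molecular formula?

C16H23IO

Heavy atoms from the SMILES: 16 C, 1 I, 1 O.
Implicit hydrogens by atom environment:
  6 × C: 2 H each → 12
  4 × C (aromatic): no H
  2 × C: 3 H each → 6
  2 × C (aromatic): 1 H each → 2
  2 × C: 1 H each → 2
  1 × I: no H
  1 × O: 1 H
  Total hydrogens = 23.
Molecular formula: C16H23IO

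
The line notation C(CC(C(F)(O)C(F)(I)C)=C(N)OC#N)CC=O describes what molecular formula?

C10H13F2IN2O3

Heavy atoms from the SMILES: 10 C, 2 F, 1 I, 2 N, 3 O.
Implicit hydrogens by atom environment:
  5 × C: no H
  3 × C: 2 H each → 6
  2 × F: no H
  2 × O: no H
  1 × C: 3 H
  1 × C: 1 H
  1 × I: no H
  1 × N: 2 H
  1 × N: no H
  1 × O: 1 H
  Total hydrogens = 13.
Molecular formula: C10H13F2IN2O3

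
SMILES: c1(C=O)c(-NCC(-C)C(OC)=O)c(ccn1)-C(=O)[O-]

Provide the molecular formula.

Heavy atoms from the SMILES: 12 C, 2 N, 5 O.
Implicit hydrogens by atom environment:
  4 × O: no H
  3 × C (aromatic): no H
  2 × C: 3 H each → 6
  2 × C (aromatic): 1 H each → 2
  2 × C: 1 H each → 2
  2 × C: no H
  1 × C: 2 H
  1 × N: 1 H
  1 × N (aromatic): no H
  1 × O (charge -1): no H
  Total hydrogens = 13.
Net charge -1.
Molecular formula: C12H13N2O5-

C12H13N2O5-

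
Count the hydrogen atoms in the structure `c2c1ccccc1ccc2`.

Hydrogens are implicit in SMILES; fill each atom to its normal valence:
  8 × C (aromatic): 1 H each → 8
  2 × C (aromatic): no H
  Total hydrogens = 8.

8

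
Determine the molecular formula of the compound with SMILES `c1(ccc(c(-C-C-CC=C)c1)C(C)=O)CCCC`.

Heavy atoms from the SMILES: 17 C, 1 O.
Implicit hydrogens by atom environment:
  7 × C: 2 H each → 14
  3 × C (aromatic): 1 H each → 3
  3 × C (aromatic): no H
  2 × C: 3 H each → 6
  1 × C: 1 H
  1 × C: no H
  1 × O: no H
  Total hydrogens = 24.
Molecular formula: C17H24O

C17H24O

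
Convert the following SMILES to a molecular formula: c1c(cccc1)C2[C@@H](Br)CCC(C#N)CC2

C14H16BrN

Heavy atoms from the SMILES: 1 Br, 14 C, 1 N.
Implicit hydrogens by atom environment:
  5 × C (aromatic): 1 H each → 5
  4 × C: 2 H each → 8
  3 × C: 1 H each → 3
  1 × Br: no H
  1 × C: no H
  1 × C (aromatic): no H
  1 × N: no H
  Total hydrogens = 16.
Molecular formula: C14H16BrN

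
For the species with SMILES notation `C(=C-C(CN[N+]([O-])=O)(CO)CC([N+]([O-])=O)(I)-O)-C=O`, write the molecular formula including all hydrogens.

C8H12IN3O7

Heavy atoms from the SMILES: 8 C, 1 I, 3 N, 7 O.
Implicit hydrogens by atom environment:
  3 × C: 2 H each → 6
  3 × C: 1 H each → 3
  3 × O: no H
  2 × C: no H
  2 × N (charge +1): no H
  2 × O: 1 H each → 2
  2 × O (charge -1): no H
  1 × I: no H
  1 × N: 1 H
  Total hydrogens = 12.
Molecular formula: C8H12IN3O7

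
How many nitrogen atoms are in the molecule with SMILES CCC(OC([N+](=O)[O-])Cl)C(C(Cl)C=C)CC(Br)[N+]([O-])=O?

2

The symbol for nitrogen appears 2 times in the SMILES.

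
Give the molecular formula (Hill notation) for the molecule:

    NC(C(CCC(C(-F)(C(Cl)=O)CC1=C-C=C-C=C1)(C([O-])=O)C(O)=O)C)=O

C17H18ClFNO6-

Heavy atoms from the SMILES: 17 C, 1 Cl, 1 F, 1 N, 6 O.
Implicit hydrogens by atom environment:
  6 × C: no H
  5 × C (aromatic): 1 H each → 5
  4 × O: no H
  3 × C: 2 H each → 6
  1 × C: 3 H
  1 × C: 1 H
  1 × C (aromatic): no H
  1 × Cl: no H
  1 × F: no H
  1 × N: 2 H
  1 × O: 1 H
  1 × O (charge -1): no H
  Total hydrogens = 18.
Net charge -1.
Molecular formula: C17H18ClFNO6-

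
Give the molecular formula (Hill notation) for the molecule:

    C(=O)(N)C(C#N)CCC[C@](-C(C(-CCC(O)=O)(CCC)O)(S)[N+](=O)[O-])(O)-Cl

Heavy atoms from the SMILES: 15 C, 1 Cl, 3 N, 7 O, 1 S.
Implicit hydrogens by atom environment:
  7 × C: 2 H each → 14
  6 × C: no H
  3 × O: 1 H each → 3
  3 × O: no H
  1 × C: 3 H
  1 × C: 1 H
  1 × Cl: no H
  1 × N: 2 H
  1 × N: no H
  1 × N (charge +1): no H
  1 × O (charge -1): no H
  1 × S: 1 H
  Total hydrogens = 24.
Molecular formula: C15H24ClN3O7S

C15H24ClN3O7S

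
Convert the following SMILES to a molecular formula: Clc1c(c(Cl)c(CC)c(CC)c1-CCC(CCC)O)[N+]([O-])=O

C16H23Cl2NO3

Heavy atoms from the SMILES: 16 C, 2 Cl, 1 N, 3 O.
Implicit hydrogens by atom environment:
  6 × C: 2 H each → 12
  6 × C (aromatic): no H
  3 × C: 3 H each → 9
  2 × Cl: no H
  1 × C: 1 H
  1 × N (charge +1): no H
  1 × O: 1 H
  1 × O: no H
  1 × O (charge -1): no H
  Total hydrogens = 23.
Molecular formula: C16H23Cl2NO3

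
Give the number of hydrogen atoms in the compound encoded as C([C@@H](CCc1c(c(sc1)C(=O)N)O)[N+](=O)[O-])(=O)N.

Hydrogens are implicit in SMILES; fill each atom to its normal valence:
  3 × C (aromatic): no H
  3 × O: no H
  2 × C: 2 H each → 4
  2 × C: no H
  2 × N: 2 H each → 4
  1 × C (aromatic): 1 H
  1 × C: 1 H
  1 × N (charge +1): no H
  1 × O: 1 H
  1 × O (charge -1): no H
  1 × S (aromatic): no H
  Total hydrogens = 11.

11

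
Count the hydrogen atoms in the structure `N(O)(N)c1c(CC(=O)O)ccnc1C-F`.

Hydrogens are implicit in SMILES; fill each atom to its normal valence:
  3 × C (aromatic): no H
  2 × C: 2 H each → 4
  2 × C (aromatic): 1 H each → 2
  2 × O: 1 H each → 2
  1 × C: no H
  1 × F: no H
  1 × N: 2 H
  1 × N (aromatic): no H
  1 × N: no H
  1 × O: no H
  Total hydrogens = 10.

10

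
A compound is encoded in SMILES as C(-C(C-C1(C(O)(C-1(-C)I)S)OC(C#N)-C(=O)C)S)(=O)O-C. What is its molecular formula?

C12H16INO5S2

Heavy atoms from the SMILES: 12 C, 1 I, 1 N, 5 O, 2 S.
Implicit hydrogens by atom environment:
  6 × C: no H
  4 × O: no H
  3 × C: 3 H each → 9
  2 × C: 1 H each → 2
  2 × S: 1 H each → 2
  1 × C: 2 H
  1 × I: no H
  1 × N: no H
  1 × O: 1 H
  Total hydrogens = 16.
Molecular formula: C12H16INO5S2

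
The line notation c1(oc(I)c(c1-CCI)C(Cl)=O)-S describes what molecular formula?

Heavy atoms from the SMILES: 7 C, 1 Cl, 2 I, 2 O, 1 S.
Implicit hydrogens by atom environment:
  4 × C (aromatic): no H
  2 × C: 2 H each → 4
  2 × I: no H
  1 × C: no H
  1 × Cl: no H
  1 × O (aromatic): no H
  1 × O: no H
  1 × S: 1 H
  Total hydrogens = 5.
Molecular formula: C7H5ClI2O2S

C7H5ClI2O2S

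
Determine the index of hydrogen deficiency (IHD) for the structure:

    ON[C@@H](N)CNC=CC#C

3

Molecular formula from the SMILES: C6H11N3O.
DoU = (2C + 2 + N − H − X)/2 = (2·6 + 2 + 3 − 11 − 0)/2 = 6/2 = 3.
(Structurally: 0 ring(s) + 3 π bond(s) = 3.)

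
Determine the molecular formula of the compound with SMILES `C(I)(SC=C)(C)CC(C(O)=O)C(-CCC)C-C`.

C13H23IO2S

Heavy atoms from the SMILES: 13 C, 1 I, 2 O, 1 S.
Implicit hydrogens by atom environment:
  5 × C: 2 H each → 10
  3 × C: 3 H each → 9
  3 × C: 1 H each → 3
  2 × C: no H
  1 × I: no H
  1 × O: 1 H
  1 × O: no H
  1 × S: no H
  Total hydrogens = 23.
Molecular formula: C13H23IO2S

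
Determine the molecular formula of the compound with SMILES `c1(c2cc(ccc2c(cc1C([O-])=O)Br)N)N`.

Heavy atoms from the SMILES: 1 Br, 11 C, 2 N, 2 O.
Implicit hydrogens by atom environment:
  6 × C (aromatic): no H
  4 × C (aromatic): 1 H each → 4
  2 × N: 2 H each → 4
  1 × Br: no H
  1 × C: no H
  1 × O: no H
  1 × O (charge -1): no H
  Total hydrogens = 8.
Net charge -1.
Molecular formula: C11H8BrN2O2-

C11H8BrN2O2-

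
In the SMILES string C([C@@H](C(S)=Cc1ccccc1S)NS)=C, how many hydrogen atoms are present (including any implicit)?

Hydrogens are implicit in SMILES; fill each atom to its normal valence:
  4 × C (aromatic): 1 H each → 4
  3 × C: 1 H each → 3
  3 × S: 1 H each → 3
  2 × C (aromatic): no H
  1 × C: 2 H
  1 × C: no H
  1 × N: 1 H
  Total hydrogens = 13.

13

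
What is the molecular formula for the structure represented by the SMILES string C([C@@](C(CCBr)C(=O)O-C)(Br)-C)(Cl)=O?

Heavy atoms from the SMILES: 2 Br, 8 C, 1 Cl, 3 O.
Implicit hydrogens by atom environment:
  3 × C: no H
  3 × O: no H
  2 × Br: no H
  2 × C: 3 H each → 6
  2 × C: 2 H each → 4
  1 × C: 1 H
  1 × Cl: no H
  Total hydrogens = 11.
Molecular formula: C8H11Br2ClO3

C8H11Br2ClO3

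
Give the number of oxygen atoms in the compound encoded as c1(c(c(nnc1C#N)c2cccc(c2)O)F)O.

2

The symbol for oxygen appears 2 times in the SMILES.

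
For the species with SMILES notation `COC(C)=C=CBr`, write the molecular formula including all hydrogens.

C5H7BrO

Heavy atoms from the SMILES: 1 Br, 5 C, 1 O.
Implicit hydrogens by atom environment:
  2 × C: 3 H each → 6
  2 × C: no H
  1 × Br: no H
  1 × C: 1 H
  1 × O: no H
  Total hydrogens = 7.
Molecular formula: C5H7BrO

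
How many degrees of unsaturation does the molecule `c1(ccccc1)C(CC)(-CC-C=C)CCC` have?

Molecular formula from the SMILES: C16H24.
DoU = (2C + 2 + N − H − X)/2 = (2·16 + 2 + 0 − 24 − 0)/2 = 10/2 = 5.
(Structurally: 1 ring(s) + 4 π bond(s) = 5.)

5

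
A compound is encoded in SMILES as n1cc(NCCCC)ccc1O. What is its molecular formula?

C9H14N2O

Heavy atoms from the SMILES: 9 C, 2 N, 1 O.
Implicit hydrogens by atom environment:
  3 × C: 2 H each → 6
  3 × C (aromatic): 1 H each → 3
  2 × C (aromatic): no H
  1 × C: 3 H
  1 × N: 1 H
  1 × N (aromatic): no H
  1 × O: 1 H
  Total hydrogens = 14.
Molecular formula: C9H14N2O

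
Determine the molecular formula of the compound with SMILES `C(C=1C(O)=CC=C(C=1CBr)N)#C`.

C9H8BrNO

Heavy atoms from the SMILES: 1 Br, 9 C, 1 N, 1 O.
Implicit hydrogens by atom environment:
  4 × C (aromatic): no H
  2 × C (aromatic): 1 H each → 2
  1 × Br: no H
  1 × C: 2 H
  1 × C: 1 H
  1 × C: no H
  1 × N: 2 H
  1 × O: 1 H
  Total hydrogens = 8.
Molecular formula: C9H8BrNO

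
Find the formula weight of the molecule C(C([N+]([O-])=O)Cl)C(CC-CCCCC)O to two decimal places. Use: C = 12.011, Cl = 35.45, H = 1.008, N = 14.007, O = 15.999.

Molecular formula: C10H20ClNO3.
M = 10×12.011 + 1×35.45 + 20×1.008 + 1×14.007 + 3×15.999 = 237.72 g/mol.

237.72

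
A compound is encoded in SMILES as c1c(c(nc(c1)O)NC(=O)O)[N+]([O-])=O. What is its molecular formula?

C6H5N3O5

Heavy atoms from the SMILES: 6 C, 3 N, 5 O.
Implicit hydrogens by atom environment:
  3 × C (aromatic): no H
  2 × C (aromatic): 1 H each → 2
  2 × O: 1 H each → 2
  2 × O: no H
  1 × C: no H
  1 × N: 1 H
  1 × N (aromatic): no H
  1 × N (charge +1): no H
  1 × O (charge -1): no H
  Total hydrogens = 5.
Molecular formula: C6H5N3O5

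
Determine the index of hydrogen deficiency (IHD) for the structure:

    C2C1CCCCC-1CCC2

Molecular formula from the SMILES: C10H18.
DoU = (2C + 2 + N − H − X)/2 = (2·10 + 2 + 0 − 18 − 0)/2 = 4/2 = 2.
(Structurally: 2 ring(s) + 0 π bond(s) = 2.)

2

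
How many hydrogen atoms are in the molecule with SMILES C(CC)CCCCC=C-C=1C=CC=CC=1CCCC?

30

Hydrogens are implicit in SMILES; fill each atom to its normal valence:
  9 × C: 2 H each → 18
  4 × C (aromatic): 1 H each → 4
  2 × C: 3 H each → 6
  2 × C: 1 H each → 2
  2 × C (aromatic): no H
  Total hydrogens = 30.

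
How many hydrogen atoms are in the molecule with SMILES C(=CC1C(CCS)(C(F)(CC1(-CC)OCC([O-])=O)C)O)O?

Hydrogens are implicit in SMILES; fill each atom to its normal valence:
  5 × C: 2 H each → 10
  4 × C: no H
  3 × C: 1 H each → 3
  2 × C: 3 H each → 6
  2 × O: 1 H each → 2
  2 × O: no H
  1 × F: no H
  1 × O (charge -1): no H
  1 × S: 1 H
  Total hydrogens = 22.

22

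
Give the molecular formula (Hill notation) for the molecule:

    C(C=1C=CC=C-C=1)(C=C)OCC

C11H14O

Heavy atoms from the SMILES: 11 C, 1 O.
Implicit hydrogens by atom environment:
  5 × C (aromatic): 1 H each → 5
  2 × C: 2 H each → 4
  2 × C: 1 H each → 2
  1 × C: 3 H
  1 × C (aromatic): no H
  1 × O: no H
  Total hydrogens = 14.
Molecular formula: C11H14O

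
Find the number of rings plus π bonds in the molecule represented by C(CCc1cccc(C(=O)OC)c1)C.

5

Molecular formula from the SMILES: C12H16O2.
DoU = (2C + 2 + N − H − X)/2 = (2·12 + 2 + 0 − 16 − 0)/2 = 10/2 = 5.
(Structurally: 1 ring(s) + 4 π bond(s) = 5.)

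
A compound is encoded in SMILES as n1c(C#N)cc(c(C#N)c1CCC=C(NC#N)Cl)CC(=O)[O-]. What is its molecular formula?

Heavy atoms from the SMILES: 14 C, 1 Cl, 5 N, 2 O.
Implicit hydrogens by atom environment:
  5 × C: no H
  4 × C (aromatic): no H
  3 × C: 2 H each → 6
  3 × N: no H
  1 × C (aromatic): 1 H
  1 × C: 1 H
  1 × Cl: no H
  1 × N: 1 H
  1 × N (aromatic): no H
  1 × O: no H
  1 × O (charge -1): no H
  Total hydrogens = 9.
Net charge -1.
Molecular formula: C14H9ClN5O2-

C14H9ClN5O2-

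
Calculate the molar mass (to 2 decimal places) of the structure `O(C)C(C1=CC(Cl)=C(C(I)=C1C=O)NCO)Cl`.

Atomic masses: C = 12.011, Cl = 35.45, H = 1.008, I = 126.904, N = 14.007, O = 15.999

390.00

Molecular formula: C10H10Cl2INO3.
M = 10×12.011 + 2×35.45 + 10×1.008 + 1×126.904 + 1×14.007 + 3×15.999 = 390.00 g/mol.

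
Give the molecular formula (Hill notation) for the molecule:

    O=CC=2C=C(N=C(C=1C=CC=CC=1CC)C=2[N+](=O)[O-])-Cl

C14H11ClN2O3

Heavy atoms from the SMILES: 14 C, 1 Cl, 2 N, 3 O.
Implicit hydrogens by atom environment:
  6 × C (aromatic): no H
  5 × C (aromatic): 1 H each → 5
  2 × O: no H
  1 × C: 3 H
  1 × C: 2 H
  1 × C: 1 H
  1 × Cl: no H
  1 × N (aromatic): no H
  1 × N (charge +1): no H
  1 × O (charge -1): no H
  Total hydrogens = 11.
Molecular formula: C14H11ClN2O3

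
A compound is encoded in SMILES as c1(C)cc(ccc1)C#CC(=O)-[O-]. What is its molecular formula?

Heavy atoms from the SMILES: 10 C, 2 O.
Implicit hydrogens by atom environment:
  4 × C (aromatic): 1 H each → 4
  3 × C: no H
  2 × C (aromatic): no H
  1 × C: 3 H
  1 × O: no H
  1 × O (charge -1): no H
  Total hydrogens = 7.
Net charge -1.
Molecular formula: C10H7O2-

C10H7O2-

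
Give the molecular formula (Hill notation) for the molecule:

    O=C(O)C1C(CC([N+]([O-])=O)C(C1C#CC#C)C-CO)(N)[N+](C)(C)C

C16H24N3O5+

Heavy atoms from the SMILES: 16 C, 3 N, 5 O.
Implicit hydrogens by atom environment:
  5 × C: 1 H each → 5
  5 × C: no H
  3 × C: 3 H each → 9
  3 × C: 2 H each → 6
  2 × N (charge +1): no H
  2 × O: 1 H each → 2
  2 × O: no H
  1 × N: 2 H
  1 × O (charge -1): no H
  Total hydrogens = 24.
Net charge +1.
Molecular formula: C16H24N3O5+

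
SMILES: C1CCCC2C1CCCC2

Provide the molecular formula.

C10H18

Heavy atoms from the SMILES: 10 C.
Implicit hydrogens by atom environment:
  8 × C: 2 H each → 16
  2 × C: 1 H each → 2
  Total hydrogens = 18.
Molecular formula: C10H18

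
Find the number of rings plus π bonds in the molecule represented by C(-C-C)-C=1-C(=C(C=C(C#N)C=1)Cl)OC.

Molecular formula from the SMILES: C11H12ClNO.
DoU = (2C + 2 + N − H − X)/2 = (2·11 + 2 + 1 − 12 − 1)/2 = 12/2 = 6.
(Structurally: 1 ring(s) + 5 π bond(s) = 6.)

6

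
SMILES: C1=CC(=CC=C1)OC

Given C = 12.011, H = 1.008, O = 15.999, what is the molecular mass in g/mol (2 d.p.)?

108.14

Molecular formula: C7H8O.
M = 7×12.011 + 8×1.008 + 1×15.999 = 108.14 g/mol.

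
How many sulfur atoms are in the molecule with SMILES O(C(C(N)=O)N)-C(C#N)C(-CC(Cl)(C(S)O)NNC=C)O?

1

The symbol for sulfur appears 1 time in the SMILES.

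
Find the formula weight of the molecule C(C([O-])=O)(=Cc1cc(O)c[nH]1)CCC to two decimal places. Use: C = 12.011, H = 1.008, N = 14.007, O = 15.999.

194.21

Molecular formula: C10H12NO3-.
M = 10×12.011 + 12×1.008 + 1×14.007 + 3×15.999 = 194.21 g/mol.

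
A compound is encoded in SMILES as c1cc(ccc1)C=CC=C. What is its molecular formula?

Heavy atoms from the SMILES: 10 C.
Implicit hydrogens by atom environment:
  5 × C (aromatic): 1 H each → 5
  3 × C: 1 H each → 3
  1 × C: 2 H
  1 × C (aromatic): no H
  Total hydrogens = 10.
Molecular formula: C10H10

C10H10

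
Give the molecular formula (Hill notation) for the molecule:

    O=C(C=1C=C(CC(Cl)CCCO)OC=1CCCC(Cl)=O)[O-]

Heavy atoms from the SMILES: 14 C, 2 Cl, 5 O.
Implicit hydrogens by atom environment:
  7 × C: 2 H each → 14
  3 × C (aromatic): no H
  2 × C: no H
  2 × Cl: no H
  2 × O: no H
  1 × C (aromatic): 1 H
  1 × C: 1 H
  1 × O: 1 H
  1 × O (aromatic): no H
  1 × O (charge -1): no H
  Total hydrogens = 17.
Net charge -1.
Molecular formula: C14H17Cl2O5-

C14H17Cl2O5-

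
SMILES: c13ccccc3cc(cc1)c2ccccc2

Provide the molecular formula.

C16H12

Heavy atoms from the SMILES: 16 C.
Implicit hydrogens by atom environment:
  12 × C (aromatic): 1 H each → 12
  4 × C (aromatic): no H
  Total hydrogens = 12.
Molecular formula: C16H12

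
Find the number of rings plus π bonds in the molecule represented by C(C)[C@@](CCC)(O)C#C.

Molecular formula from the SMILES: C8H14O.
DoU = (2C + 2 + N − H − X)/2 = (2·8 + 2 + 0 − 14 − 0)/2 = 4/2 = 2.
(Structurally: 0 ring(s) + 2 π bond(s) = 2.)

2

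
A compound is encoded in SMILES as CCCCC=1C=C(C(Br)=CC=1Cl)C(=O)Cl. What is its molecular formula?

Heavy atoms from the SMILES: 1 Br, 11 C, 2 Cl, 1 O.
Implicit hydrogens by atom environment:
  4 × C (aromatic): no H
  3 × C: 2 H each → 6
  2 × C (aromatic): 1 H each → 2
  2 × Cl: no H
  1 × Br: no H
  1 × C: 3 H
  1 × C: no H
  1 × O: no H
  Total hydrogens = 11.
Molecular formula: C11H11BrCl2O

C11H11BrCl2O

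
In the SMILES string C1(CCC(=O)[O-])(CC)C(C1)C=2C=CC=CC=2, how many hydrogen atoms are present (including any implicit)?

Hydrogens are implicit in SMILES; fill each atom to its normal valence:
  5 × C (aromatic): 1 H each → 5
  4 × C: 2 H each → 8
  2 × C: no H
  1 × C: 3 H
  1 × C: 1 H
  1 × C (aromatic): no H
  1 × O: no H
  1 × O (charge -1): no H
  Total hydrogens = 17.

17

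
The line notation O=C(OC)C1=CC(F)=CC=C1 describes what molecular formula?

C8H7FO2

Heavy atoms from the SMILES: 8 C, 1 F, 2 O.
Implicit hydrogens by atom environment:
  4 × C (aromatic): 1 H each → 4
  2 × C (aromatic): no H
  2 × O: no H
  1 × C: 3 H
  1 × C: no H
  1 × F: no H
  Total hydrogens = 7.
Molecular formula: C8H7FO2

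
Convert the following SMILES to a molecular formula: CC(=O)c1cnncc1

C6H6N2O

Heavy atoms from the SMILES: 6 C, 2 N, 1 O.
Implicit hydrogens by atom environment:
  3 × C (aromatic): 1 H each → 3
  2 × N (aromatic): no H
  1 × C: 3 H
  1 × C (aromatic): no H
  1 × C: no H
  1 × O: no H
  Total hydrogens = 6.
Molecular formula: C6H6N2O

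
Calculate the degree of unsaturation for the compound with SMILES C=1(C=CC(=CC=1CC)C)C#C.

Molecular formula from the SMILES: C11H12.
DoU = (2C + 2 + N − H − X)/2 = (2·11 + 2 + 0 − 12 − 0)/2 = 12/2 = 6.
(Structurally: 1 ring(s) + 5 π bond(s) = 6.)

6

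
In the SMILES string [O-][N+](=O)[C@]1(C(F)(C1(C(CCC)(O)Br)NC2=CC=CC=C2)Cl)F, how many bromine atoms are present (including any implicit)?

1

The symbol for bromine appears 1 time in the SMILES.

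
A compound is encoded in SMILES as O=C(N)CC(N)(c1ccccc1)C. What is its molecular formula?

Heavy atoms from the SMILES: 10 C, 2 N, 1 O.
Implicit hydrogens by atom environment:
  5 × C (aromatic): 1 H each → 5
  2 × C: no H
  2 × N: 2 H each → 4
  1 × C: 3 H
  1 × C: 2 H
  1 × C (aromatic): no H
  1 × O: no H
  Total hydrogens = 14.
Molecular formula: C10H14N2O

C10H14N2O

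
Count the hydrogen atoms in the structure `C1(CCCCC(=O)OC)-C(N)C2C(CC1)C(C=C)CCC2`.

31

Hydrogens are implicit in SMILES; fill each atom to its normal valence:
  10 × C: 2 H each → 20
  6 × C: 1 H each → 6
  2 × O: no H
  1 × C: 3 H
  1 × C: no H
  1 × N: 2 H
  Total hydrogens = 31.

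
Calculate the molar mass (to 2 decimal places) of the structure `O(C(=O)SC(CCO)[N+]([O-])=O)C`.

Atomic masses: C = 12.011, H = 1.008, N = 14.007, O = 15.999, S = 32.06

195.19

Molecular formula: C5H9NO5S.
M = 5×12.011 + 9×1.008 + 1×14.007 + 5×15.999 + 1×32.06 = 195.19 g/mol.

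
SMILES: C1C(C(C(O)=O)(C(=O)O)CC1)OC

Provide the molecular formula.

Heavy atoms from the SMILES: 8 C, 5 O.
Implicit hydrogens by atom environment:
  3 × C: 2 H each → 6
  3 × C: no H
  3 × O: no H
  2 × O: 1 H each → 2
  1 × C: 3 H
  1 × C: 1 H
  Total hydrogens = 12.
Molecular formula: C8H12O5

C8H12O5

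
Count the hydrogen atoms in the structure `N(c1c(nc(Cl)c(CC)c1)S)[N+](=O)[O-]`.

Hydrogens are implicit in SMILES; fill each atom to its normal valence:
  4 × C (aromatic): no H
  1 × C: 3 H
  1 × C: 2 H
  1 × C (aromatic): 1 H
  1 × Cl: no H
  1 × N: 1 H
  1 × N (aromatic): no H
  1 × N (charge +1): no H
  1 × O: no H
  1 × O (charge -1): no H
  1 × S: 1 H
  Total hydrogens = 8.

8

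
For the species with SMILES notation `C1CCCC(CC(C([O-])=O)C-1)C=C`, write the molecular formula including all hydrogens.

Heavy atoms from the SMILES: 11 C, 2 O.
Implicit hydrogens by atom environment:
  7 × C: 2 H each → 14
  3 × C: 1 H each → 3
  1 × C: no H
  1 × O: no H
  1 × O (charge -1): no H
  Total hydrogens = 17.
Net charge -1.
Molecular formula: C11H17O2-

C11H17O2-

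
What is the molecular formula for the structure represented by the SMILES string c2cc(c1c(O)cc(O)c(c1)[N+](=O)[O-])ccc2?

C12H9NO4

Heavy atoms from the SMILES: 12 C, 1 N, 4 O.
Implicit hydrogens by atom environment:
  7 × C (aromatic): 1 H each → 7
  5 × C (aromatic): no H
  2 × O: 1 H each → 2
  1 × N (charge +1): no H
  1 × O: no H
  1 × O (charge -1): no H
  Total hydrogens = 9.
Molecular formula: C12H9NO4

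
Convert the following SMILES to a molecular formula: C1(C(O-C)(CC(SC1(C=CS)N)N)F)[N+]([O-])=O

C8H14FN3O3S2

Heavy atoms from the SMILES: 8 C, 1 F, 3 N, 3 O, 2 S.
Implicit hydrogens by atom environment:
  4 × C: 1 H each → 4
  2 × C: no H
  2 × N: 2 H each → 4
  2 × O: no H
  1 × C: 3 H
  1 × C: 2 H
  1 × F: no H
  1 × N (charge +1): no H
  1 × O (charge -1): no H
  1 × S: 1 H
  1 × S: no H
  Total hydrogens = 14.
Molecular formula: C8H14FN3O3S2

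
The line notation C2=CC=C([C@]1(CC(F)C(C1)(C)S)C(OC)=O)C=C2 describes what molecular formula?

C14H17FO2S

Heavy atoms from the SMILES: 14 C, 1 F, 2 O, 1 S.
Implicit hydrogens by atom environment:
  5 × C (aromatic): 1 H each → 5
  3 × C: no H
  2 × C: 3 H each → 6
  2 × C: 2 H each → 4
  2 × O: no H
  1 × C: 1 H
  1 × C (aromatic): no H
  1 × F: no H
  1 × S: 1 H
  Total hydrogens = 17.
Molecular formula: C14H17FO2S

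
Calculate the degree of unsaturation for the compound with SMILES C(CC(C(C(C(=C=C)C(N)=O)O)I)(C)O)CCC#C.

Molecular formula from the SMILES: C14H20INO3.
DoU = (2C + 2 + N − H − X)/2 = (2·14 + 2 + 1 − 20 − 1)/2 = 10/2 = 5.
(Structurally: 0 ring(s) + 5 π bond(s) = 5.)

5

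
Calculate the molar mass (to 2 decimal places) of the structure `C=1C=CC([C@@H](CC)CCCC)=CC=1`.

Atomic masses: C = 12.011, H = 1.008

Molecular formula: C13H20.
M = 13×12.011 + 20×1.008 = 176.30 g/mol.

176.30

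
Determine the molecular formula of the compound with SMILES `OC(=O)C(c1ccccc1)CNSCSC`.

C11H15NO2S2

Heavy atoms from the SMILES: 11 C, 1 N, 2 O, 2 S.
Implicit hydrogens by atom environment:
  5 × C (aromatic): 1 H each → 5
  2 × C: 2 H each → 4
  2 × S: no H
  1 × C: 3 H
  1 × C: 1 H
  1 × C: no H
  1 × C (aromatic): no H
  1 × N: 1 H
  1 × O: 1 H
  1 × O: no H
  Total hydrogens = 15.
Molecular formula: C11H15NO2S2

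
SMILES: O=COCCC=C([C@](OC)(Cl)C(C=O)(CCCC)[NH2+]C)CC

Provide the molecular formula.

Heavy atoms from the SMILES: 16 C, 1 Cl, 1 N, 4 O.
Implicit hydrogens by atom environment:
  6 × C: 2 H each → 12
  4 × C: 3 H each → 12
  4 × O: no H
  3 × C: 1 H each → 3
  3 × C: no H
  1 × Cl: no H
  1 × N (charge +1): 2 H
  Total hydrogens = 29.
Net charge +1.
Molecular formula: C16H29ClNO4+

C16H29ClNO4+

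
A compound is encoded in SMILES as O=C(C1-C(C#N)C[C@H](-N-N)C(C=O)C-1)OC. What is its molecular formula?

C10H15N3O3

Heavy atoms from the SMILES: 10 C, 3 N, 3 O.
Implicit hydrogens by atom environment:
  5 × C: 1 H each → 5
  3 × O: no H
  2 × C: 2 H each → 4
  2 × C: no H
  1 × C: 3 H
  1 × N: 2 H
  1 × N: 1 H
  1 × N: no H
  Total hydrogens = 15.
Molecular formula: C10H15N3O3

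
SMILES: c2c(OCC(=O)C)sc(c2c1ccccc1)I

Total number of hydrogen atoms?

Hydrogens are implicit in SMILES; fill each atom to its normal valence:
  6 × C (aromatic): 1 H each → 6
  4 × C (aromatic): no H
  2 × O: no H
  1 × C: 3 H
  1 × C: 2 H
  1 × C: no H
  1 × I: no H
  1 × S (aromatic): no H
  Total hydrogens = 11.

11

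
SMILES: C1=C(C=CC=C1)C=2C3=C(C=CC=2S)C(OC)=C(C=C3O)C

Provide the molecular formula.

C18H16O2S

Heavy atoms from the SMILES: 18 C, 2 O, 1 S.
Implicit hydrogens by atom environment:
  8 × C (aromatic): 1 H each → 8
  8 × C (aromatic): no H
  2 × C: 3 H each → 6
  1 × O: 1 H
  1 × O: no H
  1 × S: 1 H
  Total hydrogens = 16.
Molecular formula: C18H16O2S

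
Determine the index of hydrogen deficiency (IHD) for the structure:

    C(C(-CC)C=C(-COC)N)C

1

Molecular formula from the SMILES: C9H19NO.
DoU = (2C + 2 + N − H − X)/2 = (2·9 + 2 + 1 − 19 − 0)/2 = 2/2 = 1.
(Structurally: 0 ring(s) + 1 π bond(s) = 1.)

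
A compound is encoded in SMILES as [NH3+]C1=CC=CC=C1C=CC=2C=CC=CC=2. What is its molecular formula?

Heavy atoms from the SMILES: 14 C, 1 N.
Implicit hydrogens by atom environment:
  9 × C (aromatic): 1 H each → 9
  3 × C (aromatic): no H
  2 × C: 1 H each → 2
  1 × N (charge +1): 3 H
  Total hydrogens = 14.
Net charge +1.
Molecular formula: C14H14N+

C14H14N+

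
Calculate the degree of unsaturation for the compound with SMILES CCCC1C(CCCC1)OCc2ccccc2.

Molecular formula from the SMILES: C16H24O.
DoU = (2C + 2 + N − H − X)/2 = (2·16 + 2 + 0 − 24 − 0)/2 = 10/2 = 5.
(Structurally: 2 ring(s) + 3 π bond(s) = 5.)

5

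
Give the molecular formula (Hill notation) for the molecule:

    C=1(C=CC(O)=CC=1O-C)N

Heavy atoms from the SMILES: 7 C, 1 N, 2 O.
Implicit hydrogens by atom environment:
  3 × C (aromatic): 1 H each → 3
  3 × C (aromatic): no H
  1 × C: 3 H
  1 × N: 2 H
  1 × O: 1 H
  1 × O: no H
  Total hydrogens = 9.
Molecular formula: C7H9NO2

C7H9NO2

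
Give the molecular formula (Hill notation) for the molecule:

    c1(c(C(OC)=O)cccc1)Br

C8H7BrO2

Heavy atoms from the SMILES: 1 Br, 8 C, 2 O.
Implicit hydrogens by atom environment:
  4 × C (aromatic): 1 H each → 4
  2 × C (aromatic): no H
  2 × O: no H
  1 × Br: no H
  1 × C: 3 H
  1 × C: no H
  Total hydrogens = 7.
Molecular formula: C8H7BrO2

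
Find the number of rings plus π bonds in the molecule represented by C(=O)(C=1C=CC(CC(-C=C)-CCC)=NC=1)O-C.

Molecular formula from the SMILES: C14H19NO2.
DoU = (2C + 2 + N − H − X)/2 = (2·14 + 2 + 1 − 19 − 0)/2 = 12/2 = 6.
(Structurally: 1 ring(s) + 5 π bond(s) = 6.)

6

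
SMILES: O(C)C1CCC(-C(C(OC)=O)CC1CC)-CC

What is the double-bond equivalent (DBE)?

2

Molecular formula from the SMILES: C14H26O3.
DoU = (2C + 2 + N − H − X)/2 = (2·14 + 2 + 0 − 26 − 0)/2 = 4/2 = 2.
(Structurally: 1 ring(s) + 1 π bond(s) = 2.)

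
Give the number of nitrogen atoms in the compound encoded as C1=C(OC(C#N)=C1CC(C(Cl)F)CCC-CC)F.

The symbol for nitrogen appears 1 time in the SMILES.

1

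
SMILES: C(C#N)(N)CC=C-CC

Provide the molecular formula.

C7H12N2

Heavy atoms from the SMILES: 7 C, 2 N.
Implicit hydrogens by atom environment:
  3 × C: 1 H each → 3
  2 × C: 2 H each → 4
  1 × C: 3 H
  1 × C: no H
  1 × N: 2 H
  1 × N: no H
  Total hydrogens = 12.
Molecular formula: C7H12N2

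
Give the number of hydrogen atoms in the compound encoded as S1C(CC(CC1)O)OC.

12

Hydrogens are implicit in SMILES; fill each atom to its normal valence:
  3 × C: 2 H each → 6
  2 × C: 1 H each → 2
  1 × C: 3 H
  1 × O: 1 H
  1 × O: no H
  1 × S: no H
  Total hydrogens = 12.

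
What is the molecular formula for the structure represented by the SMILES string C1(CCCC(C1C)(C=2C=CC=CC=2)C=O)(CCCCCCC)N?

Heavy atoms from the SMILES: 21 C, 1 N, 1 O.
Implicit hydrogens by atom environment:
  9 × C: 2 H each → 18
  5 × C (aromatic): 1 H each → 5
  2 × C: 3 H each → 6
  2 × C: 1 H each → 2
  2 × C: no H
  1 × C (aromatic): no H
  1 × N: 2 H
  1 × O: no H
  Total hydrogens = 33.
Molecular formula: C21H33NO

C21H33NO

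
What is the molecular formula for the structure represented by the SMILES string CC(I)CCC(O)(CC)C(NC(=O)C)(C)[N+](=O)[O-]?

Heavy atoms from the SMILES: 11 C, 1 I, 2 N, 4 O.
Implicit hydrogens by atom environment:
  4 × C: 3 H each → 12
  3 × C: 2 H each → 6
  3 × C: no H
  2 × O: no H
  1 × C: 1 H
  1 × I: no H
  1 × N: 1 H
  1 × N (charge +1): no H
  1 × O: 1 H
  1 × O (charge -1): no H
  Total hydrogens = 21.
Molecular formula: C11H21IN2O4

C11H21IN2O4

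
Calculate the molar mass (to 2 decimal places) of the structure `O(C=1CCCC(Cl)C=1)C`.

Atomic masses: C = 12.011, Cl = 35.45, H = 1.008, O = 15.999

Molecular formula: C7H11ClO.
M = 7×12.011 + 1×35.45 + 11×1.008 + 1×15.999 = 146.61 g/mol.

146.61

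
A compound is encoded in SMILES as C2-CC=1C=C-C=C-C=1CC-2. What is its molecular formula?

C10H12

Heavy atoms from the SMILES: 10 C.
Implicit hydrogens by atom environment:
  4 × C: 2 H each → 8
  4 × C (aromatic): 1 H each → 4
  2 × C (aromatic): no H
  Total hydrogens = 12.
Molecular formula: C10H12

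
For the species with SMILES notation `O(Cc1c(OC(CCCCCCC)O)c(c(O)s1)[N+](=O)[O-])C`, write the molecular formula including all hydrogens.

Heavy atoms from the SMILES: 14 C, 1 N, 6 O, 1 S.
Implicit hydrogens by atom environment:
  7 × C: 2 H each → 14
  4 × C (aromatic): no H
  3 × O: no H
  2 × C: 3 H each → 6
  2 × O: 1 H each → 2
  1 × C: 1 H
  1 × N (charge +1): no H
  1 × O (charge -1): no H
  1 × S (aromatic): no H
  Total hydrogens = 23.
Molecular formula: C14H23NO6S

C14H23NO6S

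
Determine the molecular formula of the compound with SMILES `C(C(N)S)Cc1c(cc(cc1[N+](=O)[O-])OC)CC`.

C12H18N2O3S

Heavy atoms from the SMILES: 12 C, 2 N, 3 O, 1 S.
Implicit hydrogens by atom environment:
  4 × C (aromatic): no H
  3 × C: 2 H each → 6
  2 × C: 3 H each → 6
  2 × C (aromatic): 1 H each → 2
  2 × O: no H
  1 × C: 1 H
  1 × N: 2 H
  1 × N (charge +1): no H
  1 × O (charge -1): no H
  1 × S: 1 H
  Total hydrogens = 18.
Molecular formula: C12H18N2O3S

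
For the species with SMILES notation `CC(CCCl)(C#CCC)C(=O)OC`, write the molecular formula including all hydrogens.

C10H15ClO2

Heavy atoms from the SMILES: 10 C, 1 Cl, 2 O.
Implicit hydrogens by atom environment:
  4 × C: no H
  3 × C: 3 H each → 9
  3 × C: 2 H each → 6
  2 × O: no H
  1 × Cl: no H
  Total hydrogens = 15.
Molecular formula: C10H15ClO2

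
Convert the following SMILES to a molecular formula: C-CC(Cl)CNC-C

Heavy atoms from the SMILES: 6 C, 1 Cl, 1 N.
Implicit hydrogens by atom environment:
  3 × C: 2 H each → 6
  2 × C: 3 H each → 6
  1 × C: 1 H
  1 × Cl: no H
  1 × N: 1 H
  Total hydrogens = 14.
Molecular formula: C6H14ClN

C6H14ClN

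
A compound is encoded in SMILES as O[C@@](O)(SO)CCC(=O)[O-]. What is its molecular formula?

C4H7O5S-

Heavy atoms from the SMILES: 4 C, 5 O, 1 S.
Implicit hydrogens by atom environment:
  3 × O: 1 H each → 3
  2 × C: 2 H each → 4
  2 × C: no H
  1 × O: no H
  1 × O (charge -1): no H
  1 × S: no H
  Total hydrogens = 7.
Net charge -1.
Molecular formula: C4H7O5S-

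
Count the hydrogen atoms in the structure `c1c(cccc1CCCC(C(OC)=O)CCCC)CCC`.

Hydrogens are implicit in SMILES; fill each atom to its normal valence:
  8 × C: 2 H each → 16
  4 × C (aromatic): 1 H each → 4
  3 × C: 3 H each → 9
  2 × C (aromatic): no H
  2 × O: no H
  1 × C: 1 H
  1 × C: no H
  Total hydrogens = 30.

30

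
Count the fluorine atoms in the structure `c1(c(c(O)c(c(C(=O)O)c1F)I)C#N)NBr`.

The symbol for fluorine appears 1 time in the SMILES.

1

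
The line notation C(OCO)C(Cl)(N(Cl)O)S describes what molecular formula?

Heavy atoms from the SMILES: 3 C, 2 Cl, 1 N, 3 O, 1 S.
Implicit hydrogens by atom environment:
  2 × C: 2 H each → 4
  2 × Cl: no H
  2 × O: 1 H each → 2
  1 × C: no H
  1 × N: no H
  1 × O: no H
  1 × S: 1 H
  Total hydrogens = 7.
Molecular formula: C3H7Cl2NO3S

C3H7Cl2NO3S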